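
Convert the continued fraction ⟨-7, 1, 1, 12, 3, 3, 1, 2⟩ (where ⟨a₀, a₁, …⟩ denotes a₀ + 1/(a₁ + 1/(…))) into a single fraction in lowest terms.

-5975/922

a_0 = -7: -7/1
a_1 = 1: -6/1
a_2 = 1: -13/2
a_3 = 12: -162/25
a_4 = 3: -499/77
a_5 = 3: -1659/256
a_6 = 1: -2158/333
a_7 = 2: -5975/922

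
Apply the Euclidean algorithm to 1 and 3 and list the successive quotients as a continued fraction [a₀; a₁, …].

[0; 3]

⌊1/3⌋ = 0, remainder 1
⌊3/1⌋ = 3, remainder 0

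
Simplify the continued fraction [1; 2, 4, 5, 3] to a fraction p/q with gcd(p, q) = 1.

Start with 3.
5 + 1/(3/1) = 5 + 1/3 = 16/3
4 + 1/(16/3) = 4 + 3/16 = 67/16
2 + 1/(67/16) = 2 + 16/67 = 150/67
1 + 1/(150/67) = 1 + 67/150 = 217/150

217/150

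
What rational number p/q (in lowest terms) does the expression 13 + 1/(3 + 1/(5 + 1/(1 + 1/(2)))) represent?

719/54

Collapse the nested fraction from the inside out:
Start with 2.
1 + 1/(2/1) = 1 + 1/2 = 3/2
5 + 1/(3/2) = 5 + 2/3 = 17/3
3 + 1/(17/3) = 3 + 3/17 = 54/17
13 + 1/(54/17) = 13 + 17/54 = 719/54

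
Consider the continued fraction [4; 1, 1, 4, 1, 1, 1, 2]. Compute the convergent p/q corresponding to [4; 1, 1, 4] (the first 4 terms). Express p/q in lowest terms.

a_0 = 4: 4/1
a_1 = 1: 5/1
a_2 = 1: 9/2
a_3 = 4: 41/9

41/9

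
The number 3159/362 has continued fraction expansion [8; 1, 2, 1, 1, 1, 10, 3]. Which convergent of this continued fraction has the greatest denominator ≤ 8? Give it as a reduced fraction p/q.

a_0 = 8: 8/1  (≤ bound)
a_1 = 1: 9/1  (≤ bound)
a_2 = 2: 26/3  (≤ bound)
a_3 = 1: 35/4  (≤ bound)
a_4 = 1: 61/7  (≤ bound)
a_5 = 1: 96/11  (> 8, stop)

61/7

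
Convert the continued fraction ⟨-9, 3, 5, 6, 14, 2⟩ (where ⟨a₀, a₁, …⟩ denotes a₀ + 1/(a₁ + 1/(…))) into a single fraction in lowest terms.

-25218/2903

Use the convergent recurrence hₖ = aₖ·hₖ₋₁ + hₖ₋₂ (and likewise for the denominators kₖ):
a_0 = -9: -9/1
a_1 = 3: -26/3
a_2 = 5: -139/16
a_3 = 6: -860/99
a_4 = 14: -12179/1402
a_5 = 2: -25218/2903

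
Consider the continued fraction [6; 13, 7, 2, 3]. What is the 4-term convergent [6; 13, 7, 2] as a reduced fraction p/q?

1197/197

a_0 = 6: 6/1
a_1 = 13: 79/13
a_2 = 7: 559/92
a_3 = 2: 1197/197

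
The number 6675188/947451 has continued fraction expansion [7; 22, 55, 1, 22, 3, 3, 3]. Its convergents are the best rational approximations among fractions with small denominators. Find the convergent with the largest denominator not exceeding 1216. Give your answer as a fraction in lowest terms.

8532/1211

List convergents until the denominator exceeds the bound:
a_0 = 7: 7/1  (≤ bound)
a_1 = 22: 155/22  (≤ bound)
a_2 = 55: 8532/1211  (≤ bound)
a_3 = 1: 8687/1233  (> 1216, stop)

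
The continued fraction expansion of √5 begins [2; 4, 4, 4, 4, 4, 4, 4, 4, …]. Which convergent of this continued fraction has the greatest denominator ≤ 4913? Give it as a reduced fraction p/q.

2889/1292

a_0 = 2: 2/1  (≤ bound)
a_1 = 4: 9/4  (≤ bound)
a_2 = 4: 38/17  (≤ bound)
a_3 = 4: 161/72  (≤ bound)
a_4 = 4: 682/305  (≤ bound)
a_5 = 4: 2889/1292  (≤ bound)
a_6 = 4: 12238/5473  (> 4913, stop)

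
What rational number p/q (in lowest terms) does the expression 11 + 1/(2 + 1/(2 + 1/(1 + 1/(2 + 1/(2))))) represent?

a_0 = 11: 11/1
a_1 = 2: 23/2
a_2 = 2: 57/5
a_3 = 1: 80/7
a_4 = 2: 217/19
a_5 = 2: 514/45

514/45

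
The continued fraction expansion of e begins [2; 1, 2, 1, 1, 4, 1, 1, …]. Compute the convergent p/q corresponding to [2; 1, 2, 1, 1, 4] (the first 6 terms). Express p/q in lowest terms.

Start with 4.
1 + 1/(4/1) = 1 + 1/4 = 5/4
1 + 1/(5/4) = 1 + 4/5 = 9/5
2 + 1/(9/5) = 2 + 5/9 = 23/9
1 + 1/(23/9) = 1 + 9/23 = 32/23
2 + 1/(32/23) = 2 + 23/32 = 87/32

87/32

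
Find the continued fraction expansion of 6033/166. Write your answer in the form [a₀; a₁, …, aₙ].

6033 = 36·166 + 57, so a_0 = 36
166 = 2·57 + 52, so a_1 = 2
57 = 1·52 + 5, so a_2 = 1
52 = 10·5 + 2, so a_3 = 10
5 = 2·2 + 1, so a_4 = 2
2 = 2·1 + 0, so a_5 = 2

[36; 2, 1, 10, 2, 2]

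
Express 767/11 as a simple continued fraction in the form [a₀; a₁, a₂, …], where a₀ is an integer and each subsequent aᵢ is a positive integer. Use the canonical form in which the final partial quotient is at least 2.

[69; 1, 2, 1, 2]

Run the Euclidean algorithm, recording each quotient:
⌊767/11⌋ = 69, remainder 8
⌊11/8⌋ = 1, remainder 3
⌊8/3⌋ = 2, remainder 2
⌊3/2⌋ = 1, remainder 1
⌊2/1⌋ = 2, remainder 0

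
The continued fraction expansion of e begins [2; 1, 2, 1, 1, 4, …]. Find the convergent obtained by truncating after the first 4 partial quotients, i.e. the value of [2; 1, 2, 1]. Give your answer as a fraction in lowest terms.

a_0 = 2: 2/1
a_1 = 1: 3/1
a_2 = 2: 8/3
a_3 = 1: 11/4

11/4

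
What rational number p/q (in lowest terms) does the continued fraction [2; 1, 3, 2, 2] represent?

Build up convergents one term at a time:
a_0 = 2: 2/1
a_1 = 1: 3/1
a_2 = 3: 11/4
a_3 = 2: 25/9
a_4 = 2: 61/22

61/22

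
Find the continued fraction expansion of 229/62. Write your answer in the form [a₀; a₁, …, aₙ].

[3; 1, 2, 3, 1, 4]

Repeatedly divide and take the remainder:
229 = 3·62 + 43, so a_0 = 3
62 = 1·43 + 19, so a_1 = 1
43 = 2·19 + 5, so a_2 = 2
19 = 3·5 + 4, so a_3 = 3
5 = 1·4 + 1, so a_4 = 1
4 = 4·1 + 0, so a_5 = 4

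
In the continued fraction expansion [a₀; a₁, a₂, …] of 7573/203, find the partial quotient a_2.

7573 ÷ 203 → quotient 37, remainder 62
203 ÷ 62 → quotient 3, remainder 17
62 ÷ 17 → quotient 3, remainder 11

3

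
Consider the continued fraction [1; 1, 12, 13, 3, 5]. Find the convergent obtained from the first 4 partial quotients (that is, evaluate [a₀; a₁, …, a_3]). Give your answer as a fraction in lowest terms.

a_0 = 1: 1/1
a_1 = 1: 2/1
a_2 = 12: 25/13
a_3 = 13: 327/170

327/170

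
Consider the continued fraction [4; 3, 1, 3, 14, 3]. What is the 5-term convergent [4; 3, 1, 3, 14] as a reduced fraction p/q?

Start with 14.
3 + 1/(14/1) = 3 + 1/14 = 43/14
1 + 1/(43/14) = 1 + 14/43 = 57/43
3 + 1/(57/43) = 3 + 43/57 = 214/57
4 + 1/(214/57) = 4 + 57/214 = 913/214

913/214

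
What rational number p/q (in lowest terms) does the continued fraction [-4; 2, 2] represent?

Compute successive convergents:
a_0 = -4: -4/1
a_1 = 2: -7/2
a_2 = 2: -18/5

-18/5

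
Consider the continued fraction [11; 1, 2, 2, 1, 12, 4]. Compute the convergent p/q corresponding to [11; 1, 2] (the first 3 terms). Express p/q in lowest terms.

35/3

a_0 = 11: 11/1
a_1 = 1: 12/1
a_2 = 2: 35/3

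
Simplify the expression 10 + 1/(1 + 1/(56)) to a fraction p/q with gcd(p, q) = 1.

Start with 56.
1 + 1/(56/1) = 1 + 1/56 = 57/56
10 + 1/(57/56) = 10 + 56/57 = 626/57

626/57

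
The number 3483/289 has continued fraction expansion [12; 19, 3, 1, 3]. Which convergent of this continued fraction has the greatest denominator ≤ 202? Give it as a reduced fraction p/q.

928/77

List convergents until the denominator exceeds the bound:
a_0 = 12: 12/1  (≤ bound)
a_1 = 19: 229/19  (≤ bound)
a_2 = 3: 699/58  (≤ bound)
a_3 = 1: 928/77  (≤ bound)
a_4 = 3: 3483/289  (> 202, stop)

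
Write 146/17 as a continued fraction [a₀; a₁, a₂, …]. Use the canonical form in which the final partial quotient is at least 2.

146 = 8·17 + 10, so a_0 = 8
17 = 1·10 + 7, so a_1 = 1
10 = 1·7 + 3, so a_2 = 1
7 = 2·3 + 1, so a_3 = 2
3 = 3·1 + 0, so a_4 = 3

[8; 1, 1, 2, 3]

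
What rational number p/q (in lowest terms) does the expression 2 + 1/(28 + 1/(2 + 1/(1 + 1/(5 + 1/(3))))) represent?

3116/1531

Start with 3.
5 + 1/(3/1) = 5 + 1/3 = 16/3
1 + 1/(16/3) = 1 + 3/16 = 19/16
2 + 1/(19/16) = 2 + 16/19 = 54/19
28 + 1/(54/19) = 28 + 19/54 = 1531/54
2 + 1/(1531/54) = 2 + 54/1531 = 3116/1531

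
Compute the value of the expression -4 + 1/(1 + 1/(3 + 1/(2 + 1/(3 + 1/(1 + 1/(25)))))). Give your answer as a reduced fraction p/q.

Build up convergents one term at a time:
a_0 = -4: -4/1
a_1 = 1: -3/1
a_2 = 3: -13/4
a_3 = 2: -29/9
a_4 = 3: -100/31
a_5 = 1: -129/40
a_6 = 25: -3325/1031

-3325/1031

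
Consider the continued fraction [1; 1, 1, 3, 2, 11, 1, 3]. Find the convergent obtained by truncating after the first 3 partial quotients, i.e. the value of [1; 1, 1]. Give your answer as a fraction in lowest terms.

Start with 1.
1 + 1/(1/1) = 1 + 1/1 = 2/1
1 + 1/(2/1) = 1 + 1/2 = 3/2

3/2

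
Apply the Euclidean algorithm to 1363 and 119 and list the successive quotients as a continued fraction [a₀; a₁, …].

[11; 2, 4, 1, 10]

⌊1363/119⌋ = 11, remainder 54
⌊119/54⌋ = 2, remainder 11
⌊54/11⌋ = 4, remainder 10
⌊11/10⌋ = 1, remainder 1
⌊10/1⌋ = 10, remainder 0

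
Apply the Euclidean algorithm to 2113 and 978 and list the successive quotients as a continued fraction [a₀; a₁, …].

Apply division with remainder until the remainder is 0:
⌊2113/978⌋ = 2, remainder 157
⌊978/157⌋ = 6, remainder 36
⌊157/36⌋ = 4, remainder 13
⌊36/13⌋ = 2, remainder 10
⌊13/10⌋ = 1, remainder 3
⌊10/3⌋ = 3, remainder 1
⌊3/1⌋ = 3, remainder 0

[2; 6, 4, 2, 1, 3, 3]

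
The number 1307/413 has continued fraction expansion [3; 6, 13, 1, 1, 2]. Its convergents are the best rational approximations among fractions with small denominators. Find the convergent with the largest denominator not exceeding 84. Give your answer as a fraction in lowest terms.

250/79

a_0 = 3: 3/1  (≤ bound)
a_1 = 6: 19/6  (≤ bound)
a_2 = 13: 250/79  (≤ bound)
a_3 = 1: 269/85  (> 84, stop)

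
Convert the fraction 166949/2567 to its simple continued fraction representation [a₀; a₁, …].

[65; 27, 3, 4, 7]

Run the Euclidean algorithm, recording each quotient:
166949 = 65·2567 + 94, so a_0 = 65
2567 = 27·94 + 29, so a_1 = 27
94 = 3·29 + 7, so a_2 = 3
29 = 4·7 + 1, so a_3 = 4
7 = 7·1 + 0, so a_4 = 7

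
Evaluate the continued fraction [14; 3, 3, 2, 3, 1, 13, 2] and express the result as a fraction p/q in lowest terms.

41653/2912

Start with 2.
13 + 1/(2/1) = 13 + 1/2 = 27/2
1 + 1/(27/2) = 1 + 2/27 = 29/27
3 + 1/(29/27) = 3 + 27/29 = 114/29
2 + 1/(114/29) = 2 + 29/114 = 257/114
3 + 1/(257/114) = 3 + 114/257 = 885/257
3 + 1/(885/257) = 3 + 257/885 = 2912/885
14 + 1/(2912/885) = 14 + 885/2912 = 41653/2912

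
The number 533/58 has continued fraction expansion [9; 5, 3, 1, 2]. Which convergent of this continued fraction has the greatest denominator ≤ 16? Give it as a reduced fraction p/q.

147/16

List convergents until the denominator exceeds the bound:
a_0 = 9: 9/1  (≤ bound)
a_1 = 5: 46/5  (≤ bound)
a_2 = 3: 147/16  (≤ bound)
a_3 = 1: 193/21  (> 16, stop)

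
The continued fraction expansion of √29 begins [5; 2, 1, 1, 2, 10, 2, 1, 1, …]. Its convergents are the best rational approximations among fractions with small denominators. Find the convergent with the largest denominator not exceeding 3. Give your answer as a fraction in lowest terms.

16/3

List convergents until the denominator exceeds the bound:
a_0 = 5: 5/1  (≤ bound)
a_1 = 2: 11/2  (≤ bound)
a_2 = 1: 16/3  (≤ bound)
a_3 = 1: 27/5  (> 3, stop)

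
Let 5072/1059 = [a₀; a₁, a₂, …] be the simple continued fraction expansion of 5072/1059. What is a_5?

1

5072 ÷ 1059 → quotient 4, remainder 836
1059 ÷ 836 → quotient 1, remainder 223
836 ÷ 223 → quotient 3, remainder 167
223 ÷ 167 → quotient 1, remainder 56
167 ÷ 56 → quotient 2, remainder 55
56 ÷ 55 → quotient 1, remainder 1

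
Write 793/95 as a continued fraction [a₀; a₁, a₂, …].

[8; 2, 1, 7, 4]

Apply division with remainder until the remainder is 0:
⌊793/95⌋ = 8, remainder 33
⌊95/33⌋ = 2, remainder 29
⌊33/29⌋ = 1, remainder 4
⌊29/4⌋ = 7, remainder 1
⌊4/1⌋ = 4, remainder 0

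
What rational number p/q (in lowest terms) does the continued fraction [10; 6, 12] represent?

742/73

Use the convergent recurrence hₖ = aₖ·hₖ₋₁ + hₖ₋₂ (and likewise for the denominators kₖ):
a_0 = 10: 10/1
a_1 = 6: 61/6
a_2 = 12: 742/73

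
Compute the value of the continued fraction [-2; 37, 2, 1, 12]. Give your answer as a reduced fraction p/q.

a_0 = -2: -2/1
a_1 = 37: -73/37
a_2 = 2: -148/75
a_3 = 1: -221/112
a_4 = 12: -2800/1419

-2800/1419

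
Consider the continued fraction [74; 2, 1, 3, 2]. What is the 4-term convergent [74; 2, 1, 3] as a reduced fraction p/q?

818/11

a_0 = 74: 74/1
a_1 = 2: 149/2
a_2 = 1: 223/3
a_3 = 3: 818/11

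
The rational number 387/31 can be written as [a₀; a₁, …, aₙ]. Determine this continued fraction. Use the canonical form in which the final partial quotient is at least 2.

[12; 2, 15]

387 = 12·31 + 15, so a_0 = 12
31 = 2·15 + 1, so a_1 = 2
15 = 15·1 + 0, so a_2 = 15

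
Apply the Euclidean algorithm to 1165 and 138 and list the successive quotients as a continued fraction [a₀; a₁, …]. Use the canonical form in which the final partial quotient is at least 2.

1165 ÷ 138 → quotient 8, remainder 61
138 ÷ 61 → quotient 2, remainder 16
61 ÷ 16 → quotient 3, remainder 13
16 ÷ 13 → quotient 1, remainder 3
13 ÷ 3 → quotient 4, remainder 1
3 ÷ 1 → quotient 3, remainder 0

[8; 2, 3, 1, 4, 3]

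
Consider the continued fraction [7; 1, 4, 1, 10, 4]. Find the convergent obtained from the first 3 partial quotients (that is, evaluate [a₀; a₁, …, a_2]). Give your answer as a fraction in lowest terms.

39/5

Start with 4.
1 + 1/(4/1) = 1 + 1/4 = 5/4
7 + 1/(5/4) = 7 + 4/5 = 39/5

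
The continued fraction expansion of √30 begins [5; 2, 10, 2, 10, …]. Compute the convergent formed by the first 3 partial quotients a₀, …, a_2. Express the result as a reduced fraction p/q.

115/21

Start with 10.
2 + 1/(10/1) = 2 + 1/10 = 21/10
5 + 1/(21/10) = 5 + 10/21 = 115/21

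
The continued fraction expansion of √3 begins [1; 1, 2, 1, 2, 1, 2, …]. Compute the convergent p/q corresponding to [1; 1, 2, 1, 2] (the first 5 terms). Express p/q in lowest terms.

a_0 = 1: 1/1
a_1 = 1: 2/1
a_2 = 2: 5/3
a_3 = 1: 7/4
a_4 = 2: 19/11

19/11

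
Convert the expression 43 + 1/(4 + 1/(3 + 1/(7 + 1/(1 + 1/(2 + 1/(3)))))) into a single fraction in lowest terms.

Compute successive convergents:
a_0 = 43: 43/1
a_1 = 4: 173/4
a_2 = 3: 562/13
a_3 = 7: 4107/95
a_4 = 1: 4669/108
a_5 = 2: 13445/311
a_6 = 3: 45004/1041

45004/1041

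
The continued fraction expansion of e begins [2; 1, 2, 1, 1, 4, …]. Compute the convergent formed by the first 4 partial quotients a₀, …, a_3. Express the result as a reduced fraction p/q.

Compute successive convergents:
a_0 = 2: 2/1
a_1 = 1: 3/1
a_2 = 2: 8/3
a_3 = 1: 11/4

11/4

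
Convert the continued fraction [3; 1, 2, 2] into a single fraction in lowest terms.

26/7

Start with 2.
2 + 1/(2/1) = 2 + 1/2 = 5/2
1 + 1/(5/2) = 1 + 2/5 = 7/5
3 + 1/(7/5) = 3 + 5/7 = 26/7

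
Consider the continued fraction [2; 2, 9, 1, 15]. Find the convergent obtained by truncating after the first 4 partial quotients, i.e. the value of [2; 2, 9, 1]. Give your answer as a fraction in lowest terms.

52/21

Build up convergents one term at a time:
a_0 = 2: 2/1
a_1 = 2: 5/2
a_2 = 9: 47/19
a_3 = 1: 52/21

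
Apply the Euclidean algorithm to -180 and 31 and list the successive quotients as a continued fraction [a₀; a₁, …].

Run the Euclidean algorithm, recording each quotient:
-180 ÷ 31 → quotient -6, remainder 6
31 ÷ 6 → quotient 5, remainder 1
6 ÷ 1 → quotient 6, remainder 0

[-6; 5, 6]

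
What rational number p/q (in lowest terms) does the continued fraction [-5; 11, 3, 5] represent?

Work from the innermost term outward:
Start with 5.
3 + 1/(5/1) = 3 + 1/5 = 16/5
11 + 1/(16/5) = 11 + 5/16 = 181/16
-5 + 1/(181/16) = -5 + 16/181 = -889/181

-889/181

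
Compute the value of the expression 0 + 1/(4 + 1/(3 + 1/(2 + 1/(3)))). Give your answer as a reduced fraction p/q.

24/103

Start with 3.
2 + 1/(3/1) = 2 + 1/3 = 7/3
3 + 1/(7/3) = 3 + 3/7 = 24/7
4 + 1/(24/7) = 4 + 7/24 = 103/24
0 + 1/(103/24) = 0 + 24/103 = 24/103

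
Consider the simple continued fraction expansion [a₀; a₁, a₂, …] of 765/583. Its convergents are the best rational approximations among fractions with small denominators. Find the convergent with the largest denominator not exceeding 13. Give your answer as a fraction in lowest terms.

List convergents until the denominator exceeds the bound:
a_0 = 1: 1/1  (≤ bound)
a_1 = 3: 4/3  (≤ bound)
a_2 = 4: 17/13  (≤ bound)
a_3 = 1: 21/16  (> 13, stop)

17/13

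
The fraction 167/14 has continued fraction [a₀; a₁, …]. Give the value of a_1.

Apply division with remainder until the remainder is 0:
167 = 11·14 + 13, so a_0 = 11
14 = 1·13 + 1, so a_1 = 1

1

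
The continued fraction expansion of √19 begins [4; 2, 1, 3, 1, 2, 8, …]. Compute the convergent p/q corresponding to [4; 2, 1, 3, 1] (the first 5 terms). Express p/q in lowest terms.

Start with 1.
3 + 1/(1/1) = 3 + 1/1 = 4/1
1 + 1/(4/1) = 1 + 1/4 = 5/4
2 + 1/(5/4) = 2 + 4/5 = 14/5
4 + 1/(14/5) = 4 + 5/14 = 61/14

61/14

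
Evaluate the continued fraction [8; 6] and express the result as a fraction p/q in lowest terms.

49/6

a_0 = 8: 8/1
a_1 = 6: 49/6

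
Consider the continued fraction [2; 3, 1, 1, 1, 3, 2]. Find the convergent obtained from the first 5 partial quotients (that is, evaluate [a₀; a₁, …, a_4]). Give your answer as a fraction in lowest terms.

Start with 1.
1 + 1/(1/1) = 1 + 1/1 = 2/1
1 + 1/(2/1) = 1 + 1/2 = 3/2
3 + 1/(3/2) = 3 + 2/3 = 11/3
2 + 1/(11/3) = 2 + 3/11 = 25/11

25/11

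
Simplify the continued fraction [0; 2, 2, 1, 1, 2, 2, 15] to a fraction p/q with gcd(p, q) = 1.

Start with 15.
2 + 1/(15/1) = 2 + 1/15 = 31/15
2 + 1/(31/15) = 2 + 15/31 = 77/31
1 + 1/(77/31) = 1 + 31/77 = 108/77
1 + 1/(108/77) = 1 + 77/108 = 185/108
2 + 1/(185/108) = 2 + 108/185 = 478/185
2 + 1/(478/185) = 2 + 185/478 = 1141/478
0 + 1/(1141/478) = 0 + 478/1141 = 478/1141

478/1141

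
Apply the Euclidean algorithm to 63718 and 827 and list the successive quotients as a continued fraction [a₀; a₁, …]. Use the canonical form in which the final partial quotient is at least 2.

[77; 21, 4, 1, 7]

Apply division with remainder until the remainder is 0:
63718 ÷ 827 → quotient 77, remainder 39
827 ÷ 39 → quotient 21, remainder 8
39 ÷ 8 → quotient 4, remainder 7
8 ÷ 7 → quotient 1, remainder 1
7 ÷ 1 → quotient 7, remainder 0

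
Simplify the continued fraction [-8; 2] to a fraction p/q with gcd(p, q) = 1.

a_0 = -8: -8/1
a_1 = 2: -15/2

-15/2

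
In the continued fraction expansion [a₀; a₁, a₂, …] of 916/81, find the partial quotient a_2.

4

Run the Euclidean algorithm, recording each quotient:
916 ÷ 81 → quotient 11, remainder 25
81 ÷ 25 → quotient 3, remainder 6
25 ÷ 6 → quotient 4, remainder 1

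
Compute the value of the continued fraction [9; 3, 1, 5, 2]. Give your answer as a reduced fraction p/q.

a_0 = 9: 9/1
a_1 = 3: 28/3
a_2 = 1: 37/4
a_3 = 5: 213/23
a_4 = 2: 463/50

463/50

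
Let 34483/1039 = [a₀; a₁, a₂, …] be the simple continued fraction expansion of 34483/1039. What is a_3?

34483 ÷ 1039 → quotient 33, remainder 196
1039 ÷ 196 → quotient 5, remainder 59
196 ÷ 59 → quotient 3, remainder 19
59 ÷ 19 → quotient 3, remainder 2

3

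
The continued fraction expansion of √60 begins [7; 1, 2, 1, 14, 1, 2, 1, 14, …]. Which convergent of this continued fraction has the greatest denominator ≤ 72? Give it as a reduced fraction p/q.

488/63

a_0 = 7: 7/1  (≤ bound)
a_1 = 1: 8/1  (≤ bound)
a_2 = 2: 23/3  (≤ bound)
a_3 = 1: 31/4  (≤ bound)
a_4 = 14: 457/59  (≤ bound)
a_5 = 1: 488/63  (≤ bound)
a_6 = 2: 1433/185  (> 72, stop)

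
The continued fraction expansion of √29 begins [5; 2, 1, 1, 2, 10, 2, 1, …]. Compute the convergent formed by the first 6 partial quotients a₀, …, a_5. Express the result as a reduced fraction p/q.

Use the convergent recurrence hₖ = aₖ·hₖ₋₁ + hₖ₋₂ (and likewise for the denominators kₖ):
a_0 = 5: 5/1
a_1 = 2: 11/2
a_2 = 1: 16/3
a_3 = 1: 27/5
a_4 = 2: 70/13
a_5 = 10: 727/135

727/135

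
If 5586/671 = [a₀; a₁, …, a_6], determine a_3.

1

⌊5586/671⌋ = 8, remainder 218
⌊671/218⌋ = 3, remainder 17
⌊218/17⌋ = 12, remainder 14
⌊17/14⌋ = 1, remainder 3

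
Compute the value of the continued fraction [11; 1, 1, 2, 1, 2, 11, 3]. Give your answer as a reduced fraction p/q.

Start with 3.
11 + 1/(3/1) = 11 + 1/3 = 34/3
2 + 1/(34/3) = 2 + 3/34 = 71/34
1 + 1/(71/34) = 1 + 34/71 = 105/71
2 + 1/(105/71) = 2 + 71/105 = 281/105
1 + 1/(281/105) = 1 + 105/281 = 386/281
1 + 1/(386/281) = 1 + 281/386 = 667/386
11 + 1/(667/386) = 11 + 386/667 = 7723/667

7723/667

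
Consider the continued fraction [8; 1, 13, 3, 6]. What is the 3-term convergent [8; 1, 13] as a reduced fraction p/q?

125/14

Starting at the tail and folding back:
Start with 13.
1 + 1/(13/1) = 1 + 1/13 = 14/13
8 + 1/(14/13) = 8 + 13/14 = 125/14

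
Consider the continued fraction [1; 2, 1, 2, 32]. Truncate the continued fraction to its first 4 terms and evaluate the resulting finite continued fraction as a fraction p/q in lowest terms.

11/8

Use the convergent recurrence hₖ = aₖ·hₖ₋₁ + hₖ₋₂ (and likewise for the denominators kₖ):
a_0 = 1: 1/1
a_1 = 2: 3/2
a_2 = 1: 4/3
a_3 = 2: 11/8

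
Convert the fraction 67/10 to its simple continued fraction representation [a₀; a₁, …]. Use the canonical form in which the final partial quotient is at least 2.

Run the Euclidean algorithm, recording each quotient:
⌊67/10⌋ = 6, remainder 7
⌊10/7⌋ = 1, remainder 3
⌊7/3⌋ = 2, remainder 1
⌊3/1⌋ = 3, remainder 0

[6; 1, 2, 3]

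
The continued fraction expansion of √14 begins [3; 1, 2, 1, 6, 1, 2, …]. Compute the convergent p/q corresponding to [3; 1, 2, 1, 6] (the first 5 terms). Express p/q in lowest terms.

a_0 = 3: 3/1
a_1 = 1: 4/1
a_2 = 2: 11/3
a_3 = 1: 15/4
a_4 = 6: 101/27

101/27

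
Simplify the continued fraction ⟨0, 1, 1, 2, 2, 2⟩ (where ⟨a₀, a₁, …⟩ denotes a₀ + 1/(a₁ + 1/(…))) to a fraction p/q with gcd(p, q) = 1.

Start with 2.
2 + 1/(2/1) = 2 + 1/2 = 5/2
2 + 1/(5/2) = 2 + 2/5 = 12/5
1 + 1/(12/5) = 1 + 5/12 = 17/12
1 + 1/(17/12) = 1 + 12/17 = 29/17
0 + 1/(29/17) = 0 + 17/29 = 17/29

17/29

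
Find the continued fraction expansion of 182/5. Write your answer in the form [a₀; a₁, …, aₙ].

Run the Euclidean algorithm, recording each quotient:
⌊182/5⌋ = 36, remainder 2
⌊5/2⌋ = 2, remainder 1
⌊2/1⌋ = 2, remainder 0

[36; 2, 2]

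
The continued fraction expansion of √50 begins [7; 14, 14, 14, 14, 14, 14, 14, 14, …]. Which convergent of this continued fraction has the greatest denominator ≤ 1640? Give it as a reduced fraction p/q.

1393/197

List convergents until the denominator exceeds the bound:
a_0 = 7: 7/1  (≤ bound)
a_1 = 14: 99/14  (≤ bound)
a_2 = 14: 1393/197  (≤ bound)
a_3 = 14: 19601/2772  (> 1640, stop)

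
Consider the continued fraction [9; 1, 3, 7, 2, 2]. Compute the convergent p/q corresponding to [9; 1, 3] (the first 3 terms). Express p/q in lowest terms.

a_0 = 9: 9/1
a_1 = 1: 10/1
a_2 = 3: 39/4

39/4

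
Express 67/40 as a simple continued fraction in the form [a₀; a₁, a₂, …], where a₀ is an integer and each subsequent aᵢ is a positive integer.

67 ÷ 40 → quotient 1, remainder 27
40 ÷ 27 → quotient 1, remainder 13
27 ÷ 13 → quotient 2, remainder 1
13 ÷ 1 → quotient 13, remainder 0

[1; 1, 2, 13]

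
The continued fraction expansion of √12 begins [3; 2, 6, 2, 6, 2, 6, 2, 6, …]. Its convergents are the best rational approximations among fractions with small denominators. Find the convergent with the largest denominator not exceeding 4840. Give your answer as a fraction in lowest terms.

8733/2521

a_0 = 3: 3/1  (≤ bound)
a_1 = 2: 7/2  (≤ bound)
a_2 = 6: 45/13  (≤ bound)
a_3 = 2: 97/28  (≤ bound)
a_4 = 6: 627/181  (≤ bound)
a_5 = 2: 1351/390  (≤ bound)
a_6 = 6: 8733/2521  (≤ bound)
a_7 = 2: 18817/5432  (> 4840, stop)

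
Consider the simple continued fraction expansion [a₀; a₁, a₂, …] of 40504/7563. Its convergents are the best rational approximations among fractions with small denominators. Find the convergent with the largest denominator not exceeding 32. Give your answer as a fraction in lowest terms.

166/31

a_0 = 5: 5/1  (≤ bound)
a_1 = 2: 11/2  (≤ bound)
a_2 = 1: 16/3  (≤ bound)
a_3 = 4: 75/14  (≤ bound)
a_4 = 2: 166/31  (≤ bound)
a_5 = 1: 241/45  (> 32, stop)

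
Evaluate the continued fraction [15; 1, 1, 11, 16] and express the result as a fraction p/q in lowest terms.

Build up convergents one term at a time:
a_0 = 15: 15/1
a_1 = 1: 16/1
a_2 = 1: 31/2
a_3 = 11: 357/23
a_4 = 16: 5743/370

5743/370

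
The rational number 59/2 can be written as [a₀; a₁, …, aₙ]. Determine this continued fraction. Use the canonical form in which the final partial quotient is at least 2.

[29; 2]

59 ÷ 2 → quotient 29, remainder 1
2 ÷ 1 → quotient 2, remainder 0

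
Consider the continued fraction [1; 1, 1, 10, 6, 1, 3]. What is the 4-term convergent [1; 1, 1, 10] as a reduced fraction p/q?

32/21

Start with 10.
1 + 1/(10/1) = 1 + 1/10 = 11/10
1 + 1/(11/10) = 1 + 10/11 = 21/11
1 + 1/(21/11) = 1 + 11/21 = 32/21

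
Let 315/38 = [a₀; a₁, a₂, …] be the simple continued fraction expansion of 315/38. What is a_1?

Run the Euclidean algorithm, recording each quotient:
315 = 8·38 + 11, so a_0 = 8
38 = 3·11 + 5, so a_1 = 3

3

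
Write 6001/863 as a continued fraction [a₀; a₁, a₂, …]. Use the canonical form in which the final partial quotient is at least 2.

Run the Euclidean algorithm, recording each quotient:
6001 = 6·863 + 823, so a_0 = 6
863 = 1·823 + 40, so a_1 = 1
823 = 20·40 + 23, so a_2 = 20
40 = 1·23 + 17, so a_3 = 1
23 = 1·17 + 6, so a_4 = 1
17 = 2·6 + 5, so a_5 = 2
6 = 1·5 + 1, so a_6 = 1
5 = 5·1 + 0, so a_7 = 5

[6; 1, 20, 1, 1, 2, 1, 5]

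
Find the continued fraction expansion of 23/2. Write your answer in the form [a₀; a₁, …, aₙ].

23 = 11·2 + 1, so a_0 = 11
2 = 2·1 + 0, so a_1 = 2

[11; 2]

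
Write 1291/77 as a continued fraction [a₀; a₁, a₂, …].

1291 = 16·77 + 59, so a_0 = 16
77 = 1·59 + 18, so a_1 = 1
59 = 3·18 + 5, so a_2 = 3
18 = 3·5 + 3, so a_3 = 3
5 = 1·3 + 2, so a_4 = 1
3 = 1·2 + 1, so a_5 = 1
2 = 2·1 + 0, so a_6 = 2

[16; 1, 3, 3, 1, 1, 2]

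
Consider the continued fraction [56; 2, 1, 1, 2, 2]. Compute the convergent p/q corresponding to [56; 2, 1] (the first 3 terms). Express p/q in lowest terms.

Start with 1.
2 + 1/(1/1) = 2 + 1/1 = 3/1
56 + 1/(3/1) = 56 + 1/3 = 169/3

169/3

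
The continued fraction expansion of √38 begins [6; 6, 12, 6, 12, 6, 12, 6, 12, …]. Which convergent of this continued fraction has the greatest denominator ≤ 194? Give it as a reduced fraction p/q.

450/73

a_0 = 6: 6/1  (≤ bound)
a_1 = 6: 37/6  (≤ bound)
a_2 = 12: 450/73  (≤ bound)
a_3 = 6: 2737/444  (> 194, stop)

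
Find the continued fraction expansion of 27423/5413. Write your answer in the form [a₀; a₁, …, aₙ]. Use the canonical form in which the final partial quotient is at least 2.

[5; 15, 8, 3, 14]

Run the Euclidean algorithm, recording each quotient:
⌊27423/5413⌋ = 5, remainder 358
⌊5413/358⌋ = 15, remainder 43
⌊358/43⌋ = 8, remainder 14
⌊43/14⌋ = 3, remainder 1
⌊14/1⌋ = 14, remainder 0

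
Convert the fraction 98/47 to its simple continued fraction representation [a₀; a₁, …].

98 = 2·47 + 4, so a_0 = 2
47 = 11·4 + 3, so a_1 = 11
4 = 1·3 + 1, so a_2 = 1
3 = 3·1 + 0, so a_3 = 3

[2; 11, 1, 3]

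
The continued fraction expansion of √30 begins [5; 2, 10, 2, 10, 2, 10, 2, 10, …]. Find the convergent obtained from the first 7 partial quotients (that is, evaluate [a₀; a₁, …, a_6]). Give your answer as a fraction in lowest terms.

55435/10121

Work from the innermost term outward:
Start with 10.
2 + 1/(10/1) = 2 + 1/10 = 21/10
10 + 1/(21/10) = 10 + 10/21 = 220/21
2 + 1/(220/21) = 2 + 21/220 = 461/220
10 + 1/(461/220) = 10 + 220/461 = 4830/461
2 + 1/(4830/461) = 2 + 461/4830 = 10121/4830
5 + 1/(10121/4830) = 5 + 4830/10121 = 55435/10121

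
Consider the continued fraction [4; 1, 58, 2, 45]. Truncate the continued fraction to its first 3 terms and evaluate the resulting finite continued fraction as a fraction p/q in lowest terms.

294/59

a_0 = 4: 4/1
a_1 = 1: 5/1
a_2 = 58: 294/59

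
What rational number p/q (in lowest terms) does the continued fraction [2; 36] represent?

Use the convergent recurrence hₖ = aₖ·hₖ₋₁ + hₖ₋₂ (and likewise for the denominators kₖ):
a_0 = 2: 2/1
a_1 = 36: 73/36

73/36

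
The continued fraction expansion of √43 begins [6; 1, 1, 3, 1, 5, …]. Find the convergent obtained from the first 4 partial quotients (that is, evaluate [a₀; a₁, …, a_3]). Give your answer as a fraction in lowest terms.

46/7

Collapse the nested fraction from the inside out:
Start with 3.
1 + 1/(3/1) = 1 + 1/3 = 4/3
1 + 1/(4/3) = 1 + 3/4 = 7/4
6 + 1/(7/4) = 6 + 4/7 = 46/7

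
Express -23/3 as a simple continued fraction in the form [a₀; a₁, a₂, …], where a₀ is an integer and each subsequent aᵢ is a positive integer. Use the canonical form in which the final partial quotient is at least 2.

[-8; 3]

-23 = -8·3 + 1, so a_0 = -8
3 = 3·1 + 0, so a_1 = 3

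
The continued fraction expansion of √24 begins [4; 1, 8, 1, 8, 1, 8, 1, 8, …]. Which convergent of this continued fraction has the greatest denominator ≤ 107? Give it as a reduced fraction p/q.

485/99

List convergents until the denominator exceeds the bound:
a_0 = 4: 4/1  (≤ bound)
a_1 = 1: 5/1  (≤ bound)
a_2 = 8: 44/9  (≤ bound)
a_3 = 1: 49/10  (≤ bound)
a_4 = 8: 436/89  (≤ bound)
a_5 = 1: 485/99  (≤ bound)
a_6 = 8: 4316/881  (> 107, stop)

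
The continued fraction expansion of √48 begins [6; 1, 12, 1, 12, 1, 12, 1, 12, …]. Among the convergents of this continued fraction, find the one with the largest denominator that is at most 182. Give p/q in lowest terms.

a_0 = 6: 6/1  (≤ bound)
a_1 = 1: 7/1  (≤ bound)
a_2 = 12: 90/13  (≤ bound)
a_3 = 1: 97/14  (≤ bound)
a_4 = 12: 1254/181  (≤ bound)
a_5 = 1: 1351/195  (> 182, stop)

1254/181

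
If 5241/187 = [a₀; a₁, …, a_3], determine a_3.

2

5241 = 28·187 + 5, so a_0 = 28
187 = 37·5 + 2, so a_1 = 37
5 = 2·2 + 1, so a_2 = 2
2 = 2·1 + 0, so a_3 = 2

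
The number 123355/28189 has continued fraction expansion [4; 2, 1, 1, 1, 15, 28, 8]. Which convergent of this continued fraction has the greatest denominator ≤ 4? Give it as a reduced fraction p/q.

13/3

List convergents until the denominator exceeds the bound:
a_0 = 4: 4/1  (≤ bound)
a_1 = 2: 9/2  (≤ bound)
a_2 = 1: 13/3  (≤ bound)
a_3 = 1: 22/5  (> 4, stop)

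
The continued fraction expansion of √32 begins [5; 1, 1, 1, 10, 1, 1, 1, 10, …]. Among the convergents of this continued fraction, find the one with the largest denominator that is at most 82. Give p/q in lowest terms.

379/67

List convergents until the denominator exceeds the bound:
a_0 = 5: 5/1  (≤ bound)
a_1 = 1: 6/1  (≤ bound)
a_2 = 1: 11/2  (≤ bound)
a_3 = 1: 17/3  (≤ bound)
a_4 = 10: 181/32  (≤ bound)
a_5 = 1: 198/35  (≤ bound)
a_6 = 1: 379/67  (≤ bound)
a_7 = 1: 577/102  (> 82, stop)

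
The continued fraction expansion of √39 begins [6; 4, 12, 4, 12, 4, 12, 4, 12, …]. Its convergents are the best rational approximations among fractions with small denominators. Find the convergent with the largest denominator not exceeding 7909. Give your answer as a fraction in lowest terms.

List convergents until the denominator exceeds the bound:
a_0 = 6: 6/1  (≤ bound)
a_1 = 4: 25/4  (≤ bound)
a_2 = 12: 306/49  (≤ bound)
a_3 = 4: 1249/200  (≤ bound)
a_4 = 12: 15294/2449  (≤ bound)
a_5 = 4: 62425/9996  (> 7909, stop)

15294/2449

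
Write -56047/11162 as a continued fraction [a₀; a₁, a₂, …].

[-6; 1, 46, 10, 3, 3, 2]

-56047 ÷ 11162 → quotient -6, remainder 10925
11162 ÷ 10925 → quotient 1, remainder 237
10925 ÷ 237 → quotient 46, remainder 23
237 ÷ 23 → quotient 10, remainder 7
23 ÷ 7 → quotient 3, remainder 2
7 ÷ 2 → quotient 3, remainder 1
2 ÷ 1 → quotient 2, remainder 0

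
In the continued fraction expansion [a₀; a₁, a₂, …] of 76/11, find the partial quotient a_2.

Apply division with remainder until the remainder is 0:
⌊76/11⌋ = 6, remainder 10
⌊11/10⌋ = 1, remainder 1
⌊10/1⌋ = 10, remainder 0

10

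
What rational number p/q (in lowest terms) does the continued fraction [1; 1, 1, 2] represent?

Build up convergents one term at a time:
a_0 = 1: 1/1
a_1 = 1: 2/1
a_2 = 1: 3/2
a_3 = 2: 8/5

8/5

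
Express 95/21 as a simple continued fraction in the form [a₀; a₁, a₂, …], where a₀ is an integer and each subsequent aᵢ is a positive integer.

[4; 1, 1, 10]

Run the Euclidean algorithm, recording each quotient:
95 ÷ 21 → quotient 4, remainder 11
21 ÷ 11 → quotient 1, remainder 10
11 ÷ 10 → quotient 1, remainder 1
10 ÷ 1 → quotient 10, remainder 0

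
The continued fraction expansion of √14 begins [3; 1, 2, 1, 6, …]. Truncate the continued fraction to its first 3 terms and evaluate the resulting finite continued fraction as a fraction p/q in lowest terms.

Build up convergents one term at a time:
a_0 = 3: 3/1
a_1 = 1: 4/1
a_2 = 2: 11/3

11/3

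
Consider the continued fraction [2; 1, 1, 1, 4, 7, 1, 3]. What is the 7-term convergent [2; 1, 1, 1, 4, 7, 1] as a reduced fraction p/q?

Starting at the tail and folding back:
Start with 1.
7 + 1/(1/1) = 7 + 1/1 = 8/1
4 + 1/(8/1) = 4 + 1/8 = 33/8
1 + 1/(33/8) = 1 + 8/33 = 41/33
1 + 1/(41/33) = 1 + 33/41 = 74/41
1 + 1/(74/41) = 1 + 41/74 = 115/74
2 + 1/(115/74) = 2 + 74/115 = 304/115

304/115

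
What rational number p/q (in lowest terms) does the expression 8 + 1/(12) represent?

97/12

Work from the innermost term outward:
Start with 12.
8 + 1/(12/1) = 8 + 1/12 = 97/12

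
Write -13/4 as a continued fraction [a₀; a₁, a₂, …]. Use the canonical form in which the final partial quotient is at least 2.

⌊-13/4⌋ = -4, remainder 3
⌊4/3⌋ = 1, remainder 1
⌊3/1⌋ = 3, remainder 0

[-4; 1, 3]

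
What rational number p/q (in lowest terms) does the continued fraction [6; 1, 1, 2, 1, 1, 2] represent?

Start with 2.
1 + 1/(2/1) = 1 + 1/2 = 3/2
1 + 1/(3/2) = 1 + 2/3 = 5/3
2 + 1/(5/3) = 2 + 3/5 = 13/5
1 + 1/(13/5) = 1 + 5/13 = 18/13
1 + 1/(18/13) = 1 + 13/18 = 31/18
6 + 1/(31/18) = 6 + 18/31 = 204/31

204/31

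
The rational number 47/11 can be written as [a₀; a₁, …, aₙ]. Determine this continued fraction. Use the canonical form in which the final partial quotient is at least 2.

[4; 3, 1, 2]

47 = 4·11 + 3, so a_0 = 4
11 = 3·3 + 2, so a_1 = 3
3 = 1·2 + 1, so a_2 = 1
2 = 2·1 + 0, so a_3 = 2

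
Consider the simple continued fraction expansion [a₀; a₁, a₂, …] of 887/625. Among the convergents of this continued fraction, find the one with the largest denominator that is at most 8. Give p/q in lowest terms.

a_0 = 1: 1/1  (≤ bound)
a_1 = 2: 3/2  (≤ bound)
a_2 = 2: 7/5  (≤ bound)
a_3 = 1: 10/7  (≤ bound)
a_4 = 1: 17/12  (> 8, stop)

10/7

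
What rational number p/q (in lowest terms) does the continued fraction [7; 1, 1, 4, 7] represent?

a_0 = 7: 7/1
a_1 = 1: 8/1
a_2 = 1: 15/2
a_3 = 4: 68/9
a_4 = 7: 491/65

491/65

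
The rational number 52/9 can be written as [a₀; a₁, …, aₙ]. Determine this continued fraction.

[5; 1, 3, 2]

⌊52/9⌋ = 5, remainder 7
⌊9/7⌋ = 1, remainder 2
⌊7/2⌋ = 3, remainder 1
⌊2/1⌋ = 2, remainder 0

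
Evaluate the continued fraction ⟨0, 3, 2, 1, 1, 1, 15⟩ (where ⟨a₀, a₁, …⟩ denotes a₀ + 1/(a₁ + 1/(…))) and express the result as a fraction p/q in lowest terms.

Collapse the nested fraction from the inside out:
Start with 15.
1 + 1/(15/1) = 1 + 1/15 = 16/15
1 + 1/(16/15) = 1 + 15/16 = 31/16
1 + 1/(31/16) = 1 + 16/31 = 47/31
2 + 1/(47/31) = 2 + 31/47 = 125/47
3 + 1/(125/47) = 3 + 47/125 = 422/125
0 + 1/(422/125) = 0 + 125/422 = 125/422

125/422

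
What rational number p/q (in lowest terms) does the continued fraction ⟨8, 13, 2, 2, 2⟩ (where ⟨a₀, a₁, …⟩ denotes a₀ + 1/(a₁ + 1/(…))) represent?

1300/161

Collapse the nested fraction from the inside out:
Start with 2.
2 + 1/(2/1) = 2 + 1/2 = 5/2
2 + 1/(5/2) = 2 + 2/5 = 12/5
13 + 1/(12/5) = 13 + 5/12 = 161/12
8 + 1/(161/12) = 8 + 12/161 = 1300/161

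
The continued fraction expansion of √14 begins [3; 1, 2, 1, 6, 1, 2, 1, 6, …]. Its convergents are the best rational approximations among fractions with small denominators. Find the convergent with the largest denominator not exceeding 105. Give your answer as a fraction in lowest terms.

333/89

List convergents until the denominator exceeds the bound:
a_0 = 3: 3/1  (≤ bound)
a_1 = 1: 4/1  (≤ bound)
a_2 = 2: 11/3  (≤ bound)
a_3 = 1: 15/4  (≤ bound)
a_4 = 6: 101/27  (≤ bound)
a_5 = 1: 116/31  (≤ bound)
a_6 = 2: 333/89  (≤ bound)
a_7 = 1: 449/120  (> 105, stop)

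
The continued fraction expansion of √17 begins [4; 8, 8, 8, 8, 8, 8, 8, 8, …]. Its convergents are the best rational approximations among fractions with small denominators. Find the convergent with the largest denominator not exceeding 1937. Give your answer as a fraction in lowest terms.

2177/528

a_0 = 4: 4/1  (≤ bound)
a_1 = 8: 33/8  (≤ bound)
a_2 = 8: 268/65  (≤ bound)
a_3 = 8: 2177/528  (≤ bound)
a_4 = 8: 17684/4289  (> 1937, stop)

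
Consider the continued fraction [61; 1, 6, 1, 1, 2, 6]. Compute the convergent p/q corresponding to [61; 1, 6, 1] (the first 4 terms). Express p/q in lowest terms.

Use the convergent recurrence hₖ = aₖ·hₖ₋₁ + hₖ₋₂ (and likewise for the denominators kₖ):
a_0 = 61: 61/1
a_1 = 1: 62/1
a_2 = 6: 433/7
a_3 = 1: 495/8

495/8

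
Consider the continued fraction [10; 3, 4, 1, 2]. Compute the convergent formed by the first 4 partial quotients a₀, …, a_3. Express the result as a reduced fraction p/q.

165/16

Start with 1.
4 + 1/(1/1) = 4 + 1/1 = 5/1
3 + 1/(5/1) = 3 + 1/5 = 16/5
10 + 1/(16/5) = 10 + 5/16 = 165/16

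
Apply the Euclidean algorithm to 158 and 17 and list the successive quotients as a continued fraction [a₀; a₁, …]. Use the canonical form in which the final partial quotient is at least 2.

[9; 3, 2, 2]

Run the Euclidean algorithm, recording each quotient:
⌊158/17⌋ = 9, remainder 5
⌊17/5⌋ = 3, remainder 2
⌊5/2⌋ = 2, remainder 1
⌊2/1⌋ = 2, remainder 0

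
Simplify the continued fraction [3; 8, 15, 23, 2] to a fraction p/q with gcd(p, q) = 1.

17816/5703

Build up convergents one term at a time:
a_0 = 3: 3/1
a_1 = 8: 25/8
a_2 = 15: 378/121
a_3 = 23: 8719/2791
a_4 = 2: 17816/5703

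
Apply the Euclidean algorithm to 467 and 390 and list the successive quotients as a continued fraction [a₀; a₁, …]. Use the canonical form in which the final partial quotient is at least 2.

[1; 5, 15, 2, 2]

467 ÷ 390 → quotient 1, remainder 77
390 ÷ 77 → quotient 5, remainder 5
77 ÷ 5 → quotient 15, remainder 2
5 ÷ 2 → quotient 2, remainder 1
2 ÷ 1 → quotient 2, remainder 0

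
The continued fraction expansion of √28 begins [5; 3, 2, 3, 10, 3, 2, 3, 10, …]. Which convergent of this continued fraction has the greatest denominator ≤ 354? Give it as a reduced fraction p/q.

1307/247

List convergents until the denominator exceeds the bound:
a_0 = 5: 5/1  (≤ bound)
a_1 = 3: 16/3  (≤ bound)
a_2 = 2: 37/7  (≤ bound)
a_3 = 3: 127/24  (≤ bound)
a_4 = 10: 1307/247  (≤ bound)
a_5 = 3: 4048/765  (> 354, stop)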